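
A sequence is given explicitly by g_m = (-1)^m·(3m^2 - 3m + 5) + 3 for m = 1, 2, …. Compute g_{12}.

404

(-1)^12 = 1; 3m^2 - 3m + 5 at m=12 is 401; so g_{12} = 404.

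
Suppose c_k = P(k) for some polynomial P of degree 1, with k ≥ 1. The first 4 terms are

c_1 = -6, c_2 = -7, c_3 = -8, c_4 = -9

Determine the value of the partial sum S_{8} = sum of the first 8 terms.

-76

1st diffs: -1, -1, -1 (constant).
So c_k = -k - 5.
Continuing: -10, -11, -12, -13.
Summing k = 1..8 (8 terms) gives -76.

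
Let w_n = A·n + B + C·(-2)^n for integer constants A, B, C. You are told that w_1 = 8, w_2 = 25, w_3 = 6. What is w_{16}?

131159

Plug in n = 1, 2, 3: A + B - 2C = 8; 2A + B + 4C = 25; 3A + B - 8C = 6.
Subtracting the first from the second: A + 6C = 17.
Subtracting the second from the third: A - 12C = -19.
Solving: C = 2, A = 5, then B = 7.
Therefore w_{16} = 80 + 7 + 2·65536 = 131159.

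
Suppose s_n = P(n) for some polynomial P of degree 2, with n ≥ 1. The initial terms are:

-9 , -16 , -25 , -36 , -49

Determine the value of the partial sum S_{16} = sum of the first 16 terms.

-2104

1st diffs: -7, -9, -11, -13.
2nd diffs: -2, -2, -2 (constant).
Newton forward-difference form: s_n = -9 + (-7)·C(n-1,1) + (-2)·C(n-1,2).
Continuing: …, -64, -81, -100, -121, …, s_{16} = -324.
Summing n = 1..16 (16 terms) gives -2104.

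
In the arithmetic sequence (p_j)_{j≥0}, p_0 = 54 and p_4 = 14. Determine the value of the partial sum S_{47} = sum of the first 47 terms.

Common difference d = (14 - 54) / (4 - 0) = -10.
p_j = 54 + (j - 0)·(-10).
p_{46} = -406; S = 47·(54 + (-406))/2 = -8272.

-8272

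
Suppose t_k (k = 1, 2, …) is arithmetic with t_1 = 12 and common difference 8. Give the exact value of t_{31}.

t_k = 12 + (k - 1)·8.
t_{31} = 12 + 30·8 = 252.

252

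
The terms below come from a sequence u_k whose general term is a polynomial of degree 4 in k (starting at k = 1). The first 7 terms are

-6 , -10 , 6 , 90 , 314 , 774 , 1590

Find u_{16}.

1st diffs: -4, 16, 84, 224, 460, 816.
2nd diffs: 20, 68, 140, 236, 356.
3rd diffs: 48, 72, 96, 120.
4th diffs: 24, 24, 24 (constant).
So u_k = k^4 - 2k^3 - 3k^2 + 4k - 6.
Evaluating at k = 16 gives u_{16} = 56634.

56634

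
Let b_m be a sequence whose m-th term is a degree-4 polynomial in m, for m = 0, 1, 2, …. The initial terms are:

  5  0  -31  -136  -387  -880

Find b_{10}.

-12015

1st diffs: -5, -31, -105, -251, -493.
2nd diffs: -26, -74, -146, -242.
3rd diffs: -48, -72, -96.
4th diffs: -24, -24 (constant).
Newton forward-difference form: b_m = 5 + (-5)·C(m,1) + (-26)·C(m,2) + (-48)·C(m,3) + (-24)·C(m,4).
At m = 10: m = 10, so b_{10} = 5 - 50 - 1170 - 5760 - 5040 = -12015.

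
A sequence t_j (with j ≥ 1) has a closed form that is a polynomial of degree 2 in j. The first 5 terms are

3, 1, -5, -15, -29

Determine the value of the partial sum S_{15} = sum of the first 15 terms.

1st diffs: -2, -6, -10, -14.
2nd diffs: -4, -4, -4 (constant).
So t_j = -2j^2 + 4j + 1.
Continuing: …, -47, -69, -95, -125, …, t_{15} = -389.
Summing j = 1..15 (15 terms) gives -1985.

-1985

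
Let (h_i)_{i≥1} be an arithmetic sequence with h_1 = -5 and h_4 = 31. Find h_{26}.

Common difference d = (31 - (-5)) / (4 - 1) = 12.
h_i = -5 + (i - 1)·12.
h_{26} = -5 + 25·12 = 295.

295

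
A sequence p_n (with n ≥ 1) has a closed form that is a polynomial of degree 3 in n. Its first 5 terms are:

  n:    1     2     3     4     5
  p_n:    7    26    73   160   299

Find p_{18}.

12298

1st diffs: 19, 47, 87, 139.
2nd diffs: 28, 40, 52.
3rd diffs: 12, 12 (constant).
Newton forward-difference form: p_n = 7 + 19·C(n-1,1) + 28·C(n-1,2) + 12·C(n-1,3).
At n = 18: n-1 = 17, so p_{18} = 7 + 323 + 3808 + 8160 = 12298.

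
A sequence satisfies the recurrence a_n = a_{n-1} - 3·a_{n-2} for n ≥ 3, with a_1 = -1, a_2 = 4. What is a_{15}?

-6113

a_3 = 7; a_4 = -5; a_5 = -26; …; a_{12} = 1105; a_{13} = 1399; a_{14} = -1916; a_{15} = -6113.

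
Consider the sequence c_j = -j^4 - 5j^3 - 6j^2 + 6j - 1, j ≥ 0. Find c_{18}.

-135973

c_{18} = -1·18^4 - 5·18^3 - 6·18^2 + 6·18 - 1 = -135973.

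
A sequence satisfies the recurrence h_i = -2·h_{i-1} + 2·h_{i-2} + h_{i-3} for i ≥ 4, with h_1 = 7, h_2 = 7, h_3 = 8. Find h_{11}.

1877

Compute successive terms:
h_4 = 5; h_5 = 13; h_6 = -8; h_7 = 47; h_8 = -97; h_9 = 280; h_{10} = -707; h_{11} = 1877.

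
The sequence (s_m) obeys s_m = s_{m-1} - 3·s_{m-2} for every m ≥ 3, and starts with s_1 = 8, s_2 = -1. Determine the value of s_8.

Iterate the recurrence:
s_3 = -25, s_4 = -22, s_5 = 53, s_6 = 119, s_7 = -40, s_8 = -397.

-397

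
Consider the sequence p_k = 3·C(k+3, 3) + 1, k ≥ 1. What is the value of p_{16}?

2908

C(19, 3) = 969, so p_{16} = 2908.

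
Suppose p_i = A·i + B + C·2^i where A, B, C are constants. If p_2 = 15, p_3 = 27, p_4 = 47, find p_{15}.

65595

The three given values yield: 2A + B + 4C = 15; 3A + B + 8C = 27; 4A + B + 16C = 47.
Subtracting the first from the second: A + 4C = 12.
Subtracting the second from the third: A + 8C = 20.
Solving: C = 2, A = 4, then B = -1.
So p_i = 4·i + (-1) + 2·2^i; at i=15 this is 65595.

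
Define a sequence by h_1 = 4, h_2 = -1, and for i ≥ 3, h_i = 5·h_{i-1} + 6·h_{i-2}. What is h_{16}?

201507850529

Iterate the recurrence:
h_3 = 19  h_4 = 89  h_5 = 559  …  h_{13} = 932906719  h_{14} = 5597440289  h_{15} = 33584641759  h_{16} = 201507850529.
(Characteristic roots are 6 and -1.)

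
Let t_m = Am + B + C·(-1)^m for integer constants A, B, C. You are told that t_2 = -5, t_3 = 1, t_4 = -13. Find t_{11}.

-31

Write the equations: 2A + B + C = -5; 3A + B - C = 1; 4A + B + C = -13.
Subtracting the first from the second: A - 2C = 6.
Subtracting the second from the third: A + 2C = -14.
Solving: C = -5, A = -4, then B = 8.
So t_m = -4·m + 8 + (-5)·(-1)^m; at m=11 this is -31.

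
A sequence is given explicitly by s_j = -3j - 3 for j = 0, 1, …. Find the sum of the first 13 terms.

-273

Over j = 0..12: Σj = 78.
Total = (-3)·78 + (-3)·13 = -273.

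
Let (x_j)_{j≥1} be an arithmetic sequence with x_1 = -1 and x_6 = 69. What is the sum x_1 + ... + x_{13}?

Common difference d = (69 - (-1)) / (6 - 1) = 14.
x_j = -1 + (j - 1)·14.
x_{13} = 167; S = 13·(-1 + 167)/2 = 1079.

1079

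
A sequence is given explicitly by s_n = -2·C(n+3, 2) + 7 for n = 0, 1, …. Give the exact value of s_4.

-35

C(7, 2) = 21, so s_4 = -35.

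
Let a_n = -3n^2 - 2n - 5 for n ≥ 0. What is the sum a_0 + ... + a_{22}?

-12006

Over n = 0..22: Σn = 253, Σn² = 3795.
Total = (-3)·3795 + (-2)·253 + (-5)·23 = -12006.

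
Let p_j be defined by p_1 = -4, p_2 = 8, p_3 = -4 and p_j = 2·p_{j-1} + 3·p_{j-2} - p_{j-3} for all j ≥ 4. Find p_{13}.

Applying the relation repeatedly:
p_4 = 20;  p_5 = 20;  p_6 = 104;  p_7 = 248;  p_8 = 788;  p_9 = 2216;  p_{10} = 6548;  p_{11} = 18956;  p_{12} = 55340;  p_{13} = 161000.

161000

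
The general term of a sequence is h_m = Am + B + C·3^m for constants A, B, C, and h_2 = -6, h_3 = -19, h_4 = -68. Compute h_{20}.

The three given values yield: 2A + B + 9C = -6; 3A + B + 27C = -19; 4A + B + 81C = -68.
Subtracting the first from the second: A + 18C = -13.
Subtracting the second from the third: A + 54C = -49.
Solving: C = -1, A = 5, then B = -7.
Therefore h_{20} = 100 + (-7) + (-1)·3486784401 = -3486784308.

-3486784308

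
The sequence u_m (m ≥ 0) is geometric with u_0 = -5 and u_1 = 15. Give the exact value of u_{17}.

Common ratio r = -3.
u_m = (-5)·(-3)^(m-0).
u_{17} = (-5)·(-3)^17 = 645700815.

645700815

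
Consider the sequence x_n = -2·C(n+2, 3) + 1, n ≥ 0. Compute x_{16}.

-1631

C(18, 3) = 816, so x_{16} = -1631.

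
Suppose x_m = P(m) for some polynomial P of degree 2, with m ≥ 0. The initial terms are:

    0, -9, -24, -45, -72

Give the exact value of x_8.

-240

1st diffs: -9, -15, -21, -27.
2nd diffs: -6, -6, -6 (constant).
Newton forward-difference form: x_m = (-9)·C(m,1) + (-6)·C(m,2).
At m = 8: m = 8, so x_8 = -72 - 168 = -240.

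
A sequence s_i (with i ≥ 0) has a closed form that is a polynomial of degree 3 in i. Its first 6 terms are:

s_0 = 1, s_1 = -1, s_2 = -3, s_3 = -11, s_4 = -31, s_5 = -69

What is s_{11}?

-1011

1st diffs: -2, -2, -8, -20, -38.
2nd diffs: 0, -6, -12, -18.
3rd diffs: -6, -6, -6 (constant).
So s_i = -i^3 + 3i^2 - 4i + 1.
Evaluating at i = 11 gives s_{11} = -1011.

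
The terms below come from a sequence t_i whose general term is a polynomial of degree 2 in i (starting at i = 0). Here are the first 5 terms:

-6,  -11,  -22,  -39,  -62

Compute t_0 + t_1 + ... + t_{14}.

1st diffs: -5, -11, -17, -23.
2nd diffs: -6, -6, -6 (constant).
Newton forward-difference form: t_i = -6 + (-5)·C(i,1) + (-6)·C(i,2).
Continuing: …, -91, -126, -167, -214, …, t_{14} = -622.
Summing i = 0..14 (15 terms) gives -3345.

-3345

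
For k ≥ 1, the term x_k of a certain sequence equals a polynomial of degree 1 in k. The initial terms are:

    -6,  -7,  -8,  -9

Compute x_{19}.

1st diffs: -1, -1, -1 (constant).
So x_k = -k - 5.
Evaluating at k = 19 gives x_{19} = -24.

-24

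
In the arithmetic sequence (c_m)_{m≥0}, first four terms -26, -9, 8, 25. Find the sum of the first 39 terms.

11583

Common difference d = 17.
c_m = -26 + (m - 0)·17.
c_{38} = 620; S = 39·(-26 + 620)/2 = 11583.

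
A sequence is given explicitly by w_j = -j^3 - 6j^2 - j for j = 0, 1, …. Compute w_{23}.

-15364

w_{23} = -1·23^3 - 6·23^2 - 1·23 = -15364.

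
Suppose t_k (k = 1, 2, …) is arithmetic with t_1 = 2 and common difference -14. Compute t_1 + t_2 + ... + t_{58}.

-23026

t_k = 2 + (k - 1)·(-14).
t_{58} = -796; S = 58·(2 + (-796))/2 = -23026.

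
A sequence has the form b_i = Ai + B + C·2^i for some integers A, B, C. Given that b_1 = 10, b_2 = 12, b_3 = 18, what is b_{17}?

262118

Plug in i = 1, 2, 3: A + B + 2C = 10; 2A + B + 4C = 12; 3A + B + 8C = 18.
Subtracting the first from the second: A + 2C = 2.
Subtracting the second from the third: A + 4C = 6.
Solving: C = 2, A = -2, then B = 8.
Hence b_{17} = -2·17 + 8 + 2·131072 = 262118.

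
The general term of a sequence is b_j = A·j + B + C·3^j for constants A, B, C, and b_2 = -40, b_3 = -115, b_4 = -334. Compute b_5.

Plug in j = 2, 3, 4: 2A + B + 9C = -40; 3A + B + 27C = -115; 4A + B + 81C = -334.
Subtracting the first from the second: A + 18C = -75.
Subtracting the second from the third: A + 54C = -219.
Solving: C = -4, A = -3, then B = 2.
So b_j = -3·j + 2 + (-4)·3^j; at j=5 this is -985.

-985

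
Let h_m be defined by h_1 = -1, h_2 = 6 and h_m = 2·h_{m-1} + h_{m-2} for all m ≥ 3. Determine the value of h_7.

Iterate the recurrence:
h_3 = 11, h_4 = 28, h_5 = 67, h_6 = 162, h_7 = 391.

391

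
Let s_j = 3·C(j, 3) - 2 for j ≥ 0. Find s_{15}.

1363

C(15, 3) = 455, so s_{15} = 1363.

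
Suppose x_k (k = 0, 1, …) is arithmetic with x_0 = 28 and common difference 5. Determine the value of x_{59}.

x_k = 28 + (k - 0)·5.
x_{59} = 28 + 59·5 = 323.

323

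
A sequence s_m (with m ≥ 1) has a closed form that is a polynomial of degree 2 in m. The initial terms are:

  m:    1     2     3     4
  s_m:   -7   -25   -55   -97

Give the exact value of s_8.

1st diffs: -18, -30, -42.
2nd diffs: -12, -12 (constant).
Newton forward-difference form: s_m = -7 + (-18)·C(m-1,1) + (-12)·C(m-1,2).
At m = 8: m-1 = 7, so s_8 = -7 - 126 - 252 = -385.

-385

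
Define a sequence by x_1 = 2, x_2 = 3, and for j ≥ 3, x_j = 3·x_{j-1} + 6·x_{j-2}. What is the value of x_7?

6993

Compute successive terms:
x_3 = 21, x_4 = 81, x_5 = 369, x_6 = 1593, x_7 = 6993.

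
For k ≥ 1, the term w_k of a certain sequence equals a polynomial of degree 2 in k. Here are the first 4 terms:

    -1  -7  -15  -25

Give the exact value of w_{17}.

1st diffs: -6, -8, -10.
2nd diffs: -2, -2 (constant).
So w_k = -k^2 - 3k + 3.
Evaluating at k = 17 gives w_{17} = -337.

-337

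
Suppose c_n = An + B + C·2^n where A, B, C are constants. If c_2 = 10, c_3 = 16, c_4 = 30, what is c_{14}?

The three given values yield: 2A + B + 4C = 10; 3A + B + 8C = 16; 4A + B + 16C = 30.
Subtracting the first from the second: A + 4C = 6.
Subtracting the second from the third: A + 8C = 14.
Solving: C = 2, A = -2, then B = 6.
So c_n = -2·n + 6 + 2·2^n; at n=14 this is 32746.

32746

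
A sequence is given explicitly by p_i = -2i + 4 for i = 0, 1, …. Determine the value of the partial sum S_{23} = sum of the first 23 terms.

-414

Over i = 0..22: Σi = 253.
Total = (-2)·253 + (4)·23 = -414.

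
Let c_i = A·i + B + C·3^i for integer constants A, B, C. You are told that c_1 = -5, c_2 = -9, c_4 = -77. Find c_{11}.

Write the equations: A + B + 3C = -5; 2A + B + 9C = -9; 4A + B + 81C = -77.
Subtracting the first from the second: A + 6C = -4.
Subtracting the second from the third: 2A + 72C = -68.
Solving: C = -1, A = 2, then B = -4.
Therefore c_{11} = 22 + (-4) + (-1)·177147 = -177129.

-177129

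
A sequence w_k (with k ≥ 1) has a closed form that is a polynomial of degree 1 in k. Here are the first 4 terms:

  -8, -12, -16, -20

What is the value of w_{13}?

-56

1st diffs: -4, -4, -4 (constant).
So w_k = -4k - 4.
Evaluating at k = 13 gives w_{13} = -56.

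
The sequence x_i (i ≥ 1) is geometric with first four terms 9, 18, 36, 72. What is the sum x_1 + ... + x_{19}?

4718583

Common ratio r = 2.
x_i = 9·2^(i-1).
S = 9·(2^19 - 1)/(2 - 1) = 9·(524288 - 1)/(1) = 4718583.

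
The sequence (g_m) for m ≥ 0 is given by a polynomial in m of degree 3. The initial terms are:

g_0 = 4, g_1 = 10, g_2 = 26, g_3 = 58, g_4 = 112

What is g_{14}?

1st diffs: 6, 16, 32, 54.
2nd diffs: 10, 16, 22.
3rd diffs: 6, 6 (constant).
Newton forward-difference form: g_m = 4 + 6·C(m,1) + 10·C(m,2) + 6·C(m,3).
At m = 14: m = 14, so g_{14} = 4 + 84 + 910 + 2184 = 3182.

3182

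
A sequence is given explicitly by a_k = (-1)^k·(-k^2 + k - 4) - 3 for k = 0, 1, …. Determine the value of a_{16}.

-247

(-1)^16 = 1; -k^2 + k - 4 at k=16 is -244; so a_{16} = -247.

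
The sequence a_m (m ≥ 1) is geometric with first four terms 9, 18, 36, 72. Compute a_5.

144

Common ratio r = 2.
a_m = 9·2^(m-1).
a_5 = 9·2^4 = 144.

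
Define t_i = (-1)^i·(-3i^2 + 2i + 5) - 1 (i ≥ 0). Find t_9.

(-1)^9 = -1; -3i^2 + 2i + 5 at i=9 is -220; so t_9 = 219.

219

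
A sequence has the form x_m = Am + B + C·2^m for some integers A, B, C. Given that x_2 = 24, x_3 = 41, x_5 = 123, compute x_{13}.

At m = 2, 3, 5: 2A + B + 4C = 24; 3A + B + 8C = 41; 5A + B + 32C = 123.
Subtracting the first from the second: A + 4C = 17.
Subtracting the second from the third: 2A + 24C = 82.
Solving: C = 3, A = 5, then B = 2.
Therefore x_{13} = 65 + 2 + 3·8192 = 24643.

24643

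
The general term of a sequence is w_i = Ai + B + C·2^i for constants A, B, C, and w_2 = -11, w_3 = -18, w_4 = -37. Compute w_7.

-358

Plug in i = 2, 3, 4: 2A + B + 4C = -11; 3A + B + 8C = -18; 4A + B + 16C = -37.
Subtracting the first from the second: A + 4C = -7.
Subtracting the second from the third: A + 8C = -19.
Solving: C = -3, A = 5, then B = -9.
Therefore w_7 = 35 + (-9) + (-3)·128 = -358.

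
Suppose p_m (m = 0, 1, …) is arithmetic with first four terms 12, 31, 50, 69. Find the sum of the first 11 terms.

1177

Common difference d = 19.
p_m = 12 + (m - 0)·19.
p_{10} = 202; S = 11·(12 + 202)/2 = 1177.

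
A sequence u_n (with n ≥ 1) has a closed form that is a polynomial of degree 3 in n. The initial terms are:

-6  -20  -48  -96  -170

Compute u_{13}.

1st diffs: -14, -28, -48, -74.
2nd diffs: -14, -20, -26.
3rd diffs: -6, -6 (constant).
Newton forward-difference form: u_n = -6 + (-14)·C(n-1,1) + (-14)·C(n-1,2) + (-6)·C(n-1,3).
At n = 13: n-1 = 12, so u_{13} = -6 - 168 - 924 - 1320 = -2418.

-2418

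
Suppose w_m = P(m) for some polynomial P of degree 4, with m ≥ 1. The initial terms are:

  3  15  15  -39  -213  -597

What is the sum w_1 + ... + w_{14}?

1st diffs: 12, 0, -54, -174, -384.
2nd diffs: -12, -54, -120, -210.
3rd diffs: -42, -66, -90.
4th diffs: -24, -24 (constant).
Newton forward-difference form: w_m = 3 + 12·C(m-1,1) + (-12)·C(m-1,2) + (-42)·C(m-1,3) + (-24)·C(m-1,4).
Continuing: …, -1305, -2475, -4269, -6873, …, w_{14} = -29949.
Summing m = 1..14 (14 terms) gives -93324.

-93324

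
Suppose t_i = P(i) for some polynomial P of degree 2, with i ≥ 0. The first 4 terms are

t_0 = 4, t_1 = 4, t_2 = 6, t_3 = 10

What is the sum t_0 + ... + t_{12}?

1st diffs: 0, 2, 4.
2nd diffs: 2, 2 (constant).
So t_i = i^2 - i + 4.
Continuing: …, 16, 24, 34, 46, …, t_{12} = 136.
Summing i = 0..12 (13 terms) gives 624.

624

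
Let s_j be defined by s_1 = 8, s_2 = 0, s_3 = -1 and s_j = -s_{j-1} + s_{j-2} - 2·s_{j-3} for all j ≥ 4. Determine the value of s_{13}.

s_4 = -15, s_5 = 14, s_6 = -27, s_7 = 71, s_8 = -126, s_9 = 251, s_{10} = -519, s_{11} = 1022, s_{12} = -2043, s_{13} = 4103.

4103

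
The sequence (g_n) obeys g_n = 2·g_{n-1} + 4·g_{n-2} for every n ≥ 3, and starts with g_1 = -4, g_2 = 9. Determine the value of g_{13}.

g_3 = 2;  g_4 = 40;  g_5 = 88;  …;  g_{10} = 35328;  g_{11} = 114176;  g_{12} = 369664;  g_{13} = 1196032.

1196032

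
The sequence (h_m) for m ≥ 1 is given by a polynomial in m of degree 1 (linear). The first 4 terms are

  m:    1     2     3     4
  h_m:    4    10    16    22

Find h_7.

1st diffs: 6, 6, 6 (constant).
So h_m = 6m - 2.
Evaluating at m = 7 gives h_7 = 40.

40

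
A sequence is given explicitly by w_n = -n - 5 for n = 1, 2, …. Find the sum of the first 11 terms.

Over n = 1..11: Σn = 66.
Total = (-1)·66 + (-5)·11 = -121.

-121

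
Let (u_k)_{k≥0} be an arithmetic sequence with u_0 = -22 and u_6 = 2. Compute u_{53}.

Common difference d = (2 - (-22)) / (6 - 0) = 4.
u_k = -22 + (k - 0)·4.
u_{53} = -22 + 53·4 = 190.

190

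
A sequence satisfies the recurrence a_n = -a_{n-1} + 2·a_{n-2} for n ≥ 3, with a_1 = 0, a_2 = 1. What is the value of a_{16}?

Applying the relation repeatedly:
a_3 = -1;  a_4 = 3;  a_5 = -5;  …;  a_{13} = -1365;  a_{14} = 2731;  a_{15} = -5461;  a_{16} = 10923.
(Characteristic roots are 1 and -2.)

10923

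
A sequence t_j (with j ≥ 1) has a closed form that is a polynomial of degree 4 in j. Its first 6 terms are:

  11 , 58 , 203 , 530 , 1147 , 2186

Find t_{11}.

1st diffs: 47, 145, 327, 617, 1039.
2nd diffs: 98, 182, 290, 422.
3rd diffs: 84, 108, 132.
4th diffs: 24, 24 (constant).
So t_j = j^4 + 4j^3 + 4j + 2.
Evaluating at j = 11 gives t_{11} = 20011.

20011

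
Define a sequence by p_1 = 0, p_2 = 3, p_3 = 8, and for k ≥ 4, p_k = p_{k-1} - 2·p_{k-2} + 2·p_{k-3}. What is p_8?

0

Iterate the recurrence:
p_4 = 2  p_5 = -8  p_6 = 4  p_7 = 24  p_8 = 0.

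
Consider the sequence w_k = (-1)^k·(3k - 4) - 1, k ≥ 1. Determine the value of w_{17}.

(-1)^17 = -1; 3k - 4 at k=17 is 47; so w_{17} = -48.

-48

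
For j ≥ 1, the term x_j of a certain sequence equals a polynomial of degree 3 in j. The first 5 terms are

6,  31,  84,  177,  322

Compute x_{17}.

1st diffs: 25, 53, 93, 145.
2nd diffs: 28, 40, 52.
3rd diffs: 12, 12 (constant).
Newton forward-difference form: x_j = 6 + 25·C(j-1,1) + 28·C(j-1,2) + 12·C(j-1,3).
At j = 17: j-1 = 16, so x_{17} = 6 + 400 + 3360 + 6720 = 10486.

10486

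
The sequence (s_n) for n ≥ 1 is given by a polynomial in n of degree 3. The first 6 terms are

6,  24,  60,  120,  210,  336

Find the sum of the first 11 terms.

1st diffs: 18, 36, 60, 90, 126.
2nd diffs: 18, 24, 30, 36.
3rd diffs: 6, 6, 6 (constant).
Newton forward-difference form: s_n = 6 + 18·C(n-1,1) + 18·C(n-1,2) + 6·C(n-1,3).
Continuing: …, 504, 720, 990, 1320, …, s_{11} = 1716.
Summing n = 1..11 (11 terms) gives 6006.

6006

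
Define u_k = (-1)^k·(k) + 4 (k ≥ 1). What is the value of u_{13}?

-9

(-1)^13 = -1; k at k=13 is 13; so u_{13} = -9.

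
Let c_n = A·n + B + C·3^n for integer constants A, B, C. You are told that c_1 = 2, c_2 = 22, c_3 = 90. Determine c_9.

The three given values yield: A + B + 3C = 2; 2A + B + 9C = 22; 3A + B + 27C = 90.
Subtracting the first from the second: A + 6C = 20.
Subtracting the second from the third: A + 18C = 68.
Solving: C = 4, A = -4, then B = -6.
Therefore c_9 = -36 + (-6) + 4·19683 = 78690.

78690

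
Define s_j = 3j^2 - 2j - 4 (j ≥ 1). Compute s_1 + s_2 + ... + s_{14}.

2779

Over j = 1..14: Σj = 105, Σj² = 1015.
Total = (3)·1015 + (-2)·105 + (-4)·14 = 2779.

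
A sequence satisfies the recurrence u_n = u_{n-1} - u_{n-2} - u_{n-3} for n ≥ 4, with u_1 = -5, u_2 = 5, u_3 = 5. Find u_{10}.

Compute successive terms:
u_4 = 5; u_5 = -5; u_6 = -15; u_7 = -15; u_8 = 5; u_9 = 35; u_{10} = 45.

45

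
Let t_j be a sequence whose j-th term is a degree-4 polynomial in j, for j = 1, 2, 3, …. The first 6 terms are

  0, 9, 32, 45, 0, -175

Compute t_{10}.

-4455

1st diffs: 9, 23, 13, -45, -175.
2nd diffs: 14, -10, -58, -130.
3rd diffs: -24, -48, -72.
4th diffs: -24, -24 (constant).
Newton forward-difference form: t_j = 9·C(j-1,1) + 14·C(j-1,2) + (-24)·C(j-1,3) + (-24)·C(j-1,4).
At j = 10: j-1 = 9, so t_{10} = 81 + 504 - 2016 - 3024 = -4455.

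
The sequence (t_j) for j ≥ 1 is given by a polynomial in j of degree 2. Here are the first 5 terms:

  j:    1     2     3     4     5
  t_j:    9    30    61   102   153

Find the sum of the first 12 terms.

3694

1st diffs: 21, 31, 41, 51.
2nd diffs: 10, 10, 10 (constant).
Newton forward-difference form: t_j = 9 + 21·C(j-1,1) + 10·C(j-1,2).
Continuing: …, 214, 285, 366, 457, …, t_{12} = 790.
Summing j = 1..12 (12 terms) gives 3694.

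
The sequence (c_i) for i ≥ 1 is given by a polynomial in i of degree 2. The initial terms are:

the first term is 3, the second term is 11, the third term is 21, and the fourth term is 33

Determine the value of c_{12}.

201

1st diffs: 8, 10, 12.
2nd diffs: 2, 2 (constant).
Newton forward-difference form: c_i = 3 + 8·C(i-1,1) + 2·C(i-1,2).
At i = 12: i-1 = 11, so c_{12} = 3 + 88 + 110 = 201.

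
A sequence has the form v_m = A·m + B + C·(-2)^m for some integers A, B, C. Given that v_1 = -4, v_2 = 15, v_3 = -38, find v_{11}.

-8238

Plug in m = 1, 2, 3: A + B - 2C = -4; 2A + B + 4C = 15; 3A + B - 8C = -38.
Subtracting the first from the second: A + 6C = 19.
Subtracting the second from the third: A - 12C = -53.
Solving: C = 4, A = -5, then B = 9.
Hence v_{11} = -5·11 + 9 + 4·(-2048) = -8238.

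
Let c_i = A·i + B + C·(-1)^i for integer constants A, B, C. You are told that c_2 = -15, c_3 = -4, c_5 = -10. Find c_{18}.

The three given values yield: 2A + B + C = -15; 3A + B - C = -4; 5A + B - C = -10.
Subtracting the first from the second: A - 2C = 11.
Subtracting the second from the third: 2A = -6.
Solving: C = -7, A = -3, then B = -2.
Therefore c_{18} = -54 + (-2) + (-7)·1 = -63.

-63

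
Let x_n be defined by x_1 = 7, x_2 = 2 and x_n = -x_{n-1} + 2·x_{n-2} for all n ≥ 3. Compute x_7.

112

Step forward from the initial values:
x_3 = 12, x_4 = -8, x_5 = 32, x_6 = -48, x_7 = 112.
(Characteristic roots are 1 and -2.)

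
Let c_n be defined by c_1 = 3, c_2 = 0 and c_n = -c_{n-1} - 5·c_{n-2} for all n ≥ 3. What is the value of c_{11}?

4260

Step forward from the initial values:
c_3 = -15  c_4 = 15  c_5 = 60  c_6 = -135  c_7 = -165  c_8 = 840  c_9 = -15  c_{10} = -4185  c_{11} = 4260.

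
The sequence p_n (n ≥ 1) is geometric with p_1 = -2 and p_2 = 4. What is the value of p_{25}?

Common ratio r = -2.
p_n = (-2)·(-2)^(n-1).
p_{25} = (-2)·(-2)^24 = -33554432.

-33554432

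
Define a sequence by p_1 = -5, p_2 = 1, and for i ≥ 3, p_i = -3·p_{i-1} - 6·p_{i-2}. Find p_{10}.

Compute successive terms:
p_3 = 27  p_4 = -87  p_5 = 99  p_6 = 225  p_7 = -1269  p_8 = 2457  p_9 = 243  p_{10} = -15471.

-15471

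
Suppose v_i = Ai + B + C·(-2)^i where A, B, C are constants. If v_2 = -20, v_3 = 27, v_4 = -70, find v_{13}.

32753

Plug in i = 2, 3, 4: 2A + B + 4C = -20; 3A + B - 8C = 27; 4A + B + 16C = -70.
Subtracting the first from the second: A - 12C = 47.
Subtracting the second from the third: A + 24C = -97.
Solving: C = -4, A = -1, then B = -2.
So v_i = -1·i + (-2) + (-4)·(-2)^i; at i=13 this is 32753.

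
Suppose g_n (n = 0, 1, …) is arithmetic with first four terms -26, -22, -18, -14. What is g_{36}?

Common difference d = 4.
g_n = -26 + (n - 0)·4.
g_{36} = -26 + 36·4 = 118.

118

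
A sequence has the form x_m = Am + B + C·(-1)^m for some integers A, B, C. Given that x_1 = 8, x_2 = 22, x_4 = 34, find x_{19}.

116

At m = 1, 2, 4: A + B - C = 8; 2A + B + C = 22; 4A + B + C = 34.
Subtracting the first from the second: A + 2C = 14.
Subtracting the second from the third: 2A = 12.
Solving: C = 4, A = 6, then B = 6.
Therefore x_{19} = 114 + 6 + 4·(-1) = 116.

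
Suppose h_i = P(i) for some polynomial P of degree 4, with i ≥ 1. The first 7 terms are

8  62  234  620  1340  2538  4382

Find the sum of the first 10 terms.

1st diffs: 54, 172, 386, 720, 1198, 1844.
2nd diffs: 118, 214, 334, 478, 646.
3rd diffs: 96, 120, 144, 168.
4th diffs: 24, 24, 24 (constant).
Newton forward-difference form: h_i = 8 + 54·C(i-1,1) + 118·C(i-1,2) + 96·C(i-1,3) + 24·C(i-1,4).
Continuing: 7064, 10800, 15830.
Summing i = 1..10 (10 terms) gives 42878.

42878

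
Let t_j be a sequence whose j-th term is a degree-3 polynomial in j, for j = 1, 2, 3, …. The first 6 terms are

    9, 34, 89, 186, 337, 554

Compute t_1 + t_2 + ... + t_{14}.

25333

1st diffs: 25, 55, 97, 151, 217.
2nd diffs: 30, 42, 54, 66.
3rd diffs: 12, 12, 12 (constant).
So t_j = 2j^3 + 3j^2 + 2j + 2.
Continuing: …, 849, 1234, 1721, 2322, …, t_{14} = 6106.
Summing j = 1..14 (14 terms) gives 25333.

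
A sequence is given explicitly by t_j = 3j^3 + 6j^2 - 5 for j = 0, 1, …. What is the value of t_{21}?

30424

t_{21} = 3·21^3 + 6·21^2 - 5 = 30424.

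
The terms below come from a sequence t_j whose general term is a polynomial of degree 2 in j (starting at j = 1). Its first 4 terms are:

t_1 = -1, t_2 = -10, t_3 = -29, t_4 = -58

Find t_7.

1st diffs: -9, -19, -29.
2nd diffs: -10, -10 (constant).
Newton forward-difference form: t_j = -1 + (-9)·C(j-1,1) + (-10)·C(j-1,2).
At j = 7: j-1 = 6, so t_7 = -1 - 54 - 150 = -205.

-205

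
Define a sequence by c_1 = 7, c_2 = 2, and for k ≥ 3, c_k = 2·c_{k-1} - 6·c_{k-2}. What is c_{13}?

Step forward from the initial values:
c_3 = -38  c_4 = -88  c_5 = 52  …  c_{10} = -7648  c_{11} = 41632  c_{12} = 129152  c_{13} = 8512.

8512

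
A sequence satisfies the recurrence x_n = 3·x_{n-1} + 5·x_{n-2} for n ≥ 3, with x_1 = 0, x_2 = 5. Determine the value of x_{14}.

114823805

Step forward from the initial values:
x_3 = 15  x_4 = 70  x_5 = 285  …  x_{11} = 1558065  x_{12} = 6532345  x_{13} = 27387360  x_{14} = 114823805.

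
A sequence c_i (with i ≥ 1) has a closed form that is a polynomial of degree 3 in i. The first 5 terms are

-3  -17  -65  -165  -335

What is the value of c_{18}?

1st diffs: -14, -48, -100, -170.
2nd diffs: -34, -52, -70.
3rd diffs: -18, -18 (constant).
Newton forward-difference form: c_i = -3 + (-14)·C(i-1,1) + (-34)·C(i-1,2) + (-18)·C(i-1,3).
At i = 18: i-1 = 17, so c_{18} = -3 - 238 - 4624 - 12240 = -17105.

-17105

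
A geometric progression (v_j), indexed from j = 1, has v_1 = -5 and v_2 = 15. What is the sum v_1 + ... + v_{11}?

-221435

Common ratio r = -3.
v_j = (-5)·(-3)^(j-1).
S = (-5)·((-3)^11 - 1)/(-3 - 1) = (-5)·(-177147 - 1)/(-4) = -221435.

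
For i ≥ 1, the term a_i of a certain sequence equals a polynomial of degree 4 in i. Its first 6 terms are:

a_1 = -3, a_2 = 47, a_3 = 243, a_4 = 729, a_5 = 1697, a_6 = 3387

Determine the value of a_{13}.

65673

1st diffs: 50, 196, 486, 968, 1690.
2nd diffs: 146, 290, 482, 722.
3rd diffs: 144, 192, 240.
4th diffs: 48, 48 (constant).
Newton forward-difference form: a_i = -3 + 50·C(i-1,1) + 146·C(i-1,2) + 144·C(i-1,3) + 48·C(i-1,4).
At i = 13: i-1 = 12, so a_{13} = -3 + 600 + 9636 + 31680 + 23760 = 65673.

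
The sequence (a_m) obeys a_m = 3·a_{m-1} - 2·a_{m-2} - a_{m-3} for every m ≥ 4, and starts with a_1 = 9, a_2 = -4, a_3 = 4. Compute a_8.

Compute successive terms:
a_4 = 11, a_5 = 29, a_6 = 61, a_7 = 114, a_8 = 191.

191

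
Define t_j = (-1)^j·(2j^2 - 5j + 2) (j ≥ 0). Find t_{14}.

324

(-1)^14 = 1; 2j^2 - 5j + 2 at j=14 is 324; so t_{14} = 324.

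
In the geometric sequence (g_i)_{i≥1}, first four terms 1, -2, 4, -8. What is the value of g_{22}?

Common ratio r = -2.
g_i = 1·(-2)^(i-1).
g_{22} = 1·(-2)^21 = -2097152.

-2097152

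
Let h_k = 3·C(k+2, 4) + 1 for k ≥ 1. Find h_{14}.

C(16, 4) = 1820, so h_{14} = 5461.

5461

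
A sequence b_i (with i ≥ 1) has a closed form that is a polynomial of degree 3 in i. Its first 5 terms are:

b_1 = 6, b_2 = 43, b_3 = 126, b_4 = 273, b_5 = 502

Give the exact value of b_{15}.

11262

1st diffs: 37, 83, 147, 229.
2nd diffs: 46, 64, 82.
3rd diffs: 18, 18 (constant).
So b_i = 3i^3 + 5i^2 + i - 3.
Evaluating at i = 15 gives b_{15} = 11262.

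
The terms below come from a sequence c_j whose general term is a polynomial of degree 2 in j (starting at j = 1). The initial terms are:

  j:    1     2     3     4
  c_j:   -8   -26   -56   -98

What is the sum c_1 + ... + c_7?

1st diffs: -18, -30, -42.
2nd diffs: -12, -12 (constant).
Newton forward-difference form: c_j = -8 + (-18)·C(j-1,1) + (-12)·C(j-1,2).
Continuing: -152, -218, -296.
Summing j = 1..7 (7 terms) gives -854.

-854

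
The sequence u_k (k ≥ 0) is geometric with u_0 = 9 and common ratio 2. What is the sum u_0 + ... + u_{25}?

603979767

u_k = 9·2^(k-0).
S = 9·(2^26 - 1)/(2 - 1) = 9·(67108864 - 1)/(1) = 603979767.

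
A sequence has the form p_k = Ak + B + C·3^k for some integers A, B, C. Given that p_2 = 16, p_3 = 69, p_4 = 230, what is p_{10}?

177128

The three given values yield: 2A + B + 9C = 16; 3A + B + 27C = 69; 4A + B + 81C = 230.
Subtracting the first from the second: A + 18C = 53.
Subtracting the second from the third: A + 54C = 161.
Solving: C = 3, A = -1, then B = -9.
So p_k = -1·k + (-9) + 3·3^k; at k=10 this is 177128.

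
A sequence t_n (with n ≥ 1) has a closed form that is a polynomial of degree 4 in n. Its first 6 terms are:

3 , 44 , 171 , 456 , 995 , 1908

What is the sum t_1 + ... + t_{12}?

1st diffs: 41, 127, 285, 539, 913.
2nd diffs: 86, 158, 254, 374.
3rd diffs: 72, 96, 120.
4th diffs: 24, 24 (constant).
So t_n = n^4 + 2n^3 + 6n^2 - 6n.
Continuing: …, 3339, 5456, 8451, 12540, …, t_{12} = 24984.
Summing n = 1..12 (12 terms) gives 76310.

76310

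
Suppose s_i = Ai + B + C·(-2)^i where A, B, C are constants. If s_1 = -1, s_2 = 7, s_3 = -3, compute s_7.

-115

Write the equations: A + B - 2C = -1; 2A + B + 4C = 7; 3A + B - 8C = -3.
Subtracting the first from the second: A + 6C = 8.
Subtracting the second from the third: A - 12C = -10.
Solving: C = 1, A = 2, then B = -1.
Therefore s_7 = 14 + (-1) + 1·(-128) = -115.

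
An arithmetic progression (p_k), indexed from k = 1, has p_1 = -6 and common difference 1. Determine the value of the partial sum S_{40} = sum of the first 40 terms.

540

p_k = -6 + (k - 1)·1.
p_{40} = 33; S = 40·(-6 + 33)/2 = 540.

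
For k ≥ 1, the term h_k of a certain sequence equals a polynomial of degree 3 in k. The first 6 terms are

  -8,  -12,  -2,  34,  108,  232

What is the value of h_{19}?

11854

1st diffs: -4, 10, 36, 74, 124.
2nd diffs: 14, 26, 38, 50.
3rd diffs: 12, 12, 12 (constant).
Newton forward-difference form: h_k = -8 + (-4)·C(k-1,1) + 14·C(k-1,2) + 12·C(k-1,3).
At k = 19: k-1 = 18, so h_{19} = -8 - 72 + 2142 + 9792 = 11854.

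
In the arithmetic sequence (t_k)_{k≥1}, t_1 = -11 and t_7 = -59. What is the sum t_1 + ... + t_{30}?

-3810

Common difference d = (-59 - (-11)) / (7 - 1) = -8.
t_k = -11 + (k - 1)·(-8).
t_{30} = -243; S = 30·(-11 + (-243))/2 = -3810.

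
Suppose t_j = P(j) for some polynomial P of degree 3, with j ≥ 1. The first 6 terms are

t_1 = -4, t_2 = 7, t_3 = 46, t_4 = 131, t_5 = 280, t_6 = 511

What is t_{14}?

1st diffs: 11, 39, 85, 149, 231.
2nd diffs: 28, 46, 64, 82.
3rd diffs: 18, 18, 18 (constant).
Newton forward-difference form: t_j = -4 + 11·C(j-1,1) + 28·C(j-1,2) + 18·C(j-1,3).
At j = 14: j-1 = 13, so t_{14} = -4 + 143 + 2184 + 5148 = 7471.

7471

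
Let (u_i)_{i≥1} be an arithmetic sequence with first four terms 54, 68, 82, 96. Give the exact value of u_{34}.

516

Common difference d = 14.
u_i = 54 + (i - 1)·14.
u_{34} = 54 + 33·14 = 516.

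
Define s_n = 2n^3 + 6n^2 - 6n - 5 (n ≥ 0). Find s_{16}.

s_{16} = 2·16^3 + 6·16^2 - 6·16 - 5 = 9627.

9627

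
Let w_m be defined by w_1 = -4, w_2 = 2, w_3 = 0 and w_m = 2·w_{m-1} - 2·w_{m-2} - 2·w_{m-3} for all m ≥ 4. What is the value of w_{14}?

-352

Compute successive terms:
w_4 = 4; w_5 = 4; w_6 = 0; …; w_{11} = 208; w_{12} = 480; w_{13} = 512; w_{14} = -352.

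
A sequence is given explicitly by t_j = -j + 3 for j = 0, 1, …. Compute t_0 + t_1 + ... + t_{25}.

-247

Over j = 0..25: Σj = 325.
Total = (-1)·325 + (3)·26 = -247.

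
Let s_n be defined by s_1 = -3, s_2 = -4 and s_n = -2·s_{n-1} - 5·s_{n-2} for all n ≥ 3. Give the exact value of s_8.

-886

Step forward from the initial values:
s_3 = 23, s_4 = -26, s_5 = -63, s_6 = 256, s_7 = -197, s_8 = -886.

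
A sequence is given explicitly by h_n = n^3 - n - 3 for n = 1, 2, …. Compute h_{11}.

1317

h_{11} = 1·11^3 - 1·11 - 3 = 1317.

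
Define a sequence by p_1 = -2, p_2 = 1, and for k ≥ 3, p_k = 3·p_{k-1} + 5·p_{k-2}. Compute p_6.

-329

Iterate the recurrence:
p_3 = -7; p_4 = -16; p_5 = -83; p_6 = -329.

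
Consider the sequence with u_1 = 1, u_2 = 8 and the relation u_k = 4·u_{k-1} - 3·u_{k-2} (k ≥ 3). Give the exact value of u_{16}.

u_3 = 29  u_4 = 92  u_5 = 281  …  u_{13} = 1860041  u_{14} = 5580128  u_{15} = 16740389  u_{16} = 50221172.
(Characteristic roots are 3 and 1.)

50221172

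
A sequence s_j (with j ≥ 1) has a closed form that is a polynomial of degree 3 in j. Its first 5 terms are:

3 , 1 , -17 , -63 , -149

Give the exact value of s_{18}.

-10367

1st diffs: -2, -18, -46, -86.
2nd diffs: -16, -28, -40.
3rd diffs: -12, -12 (constant).
Newton forward-difference form: s_j = 3 + (-2)·C(j-1,1) + (-16)·C(j-1,2) + (-12)·C(j-1,3).
At j = 18: j-1 = 17, so s_{18} = 3 - 34 - 2176 - 8160 = -10367.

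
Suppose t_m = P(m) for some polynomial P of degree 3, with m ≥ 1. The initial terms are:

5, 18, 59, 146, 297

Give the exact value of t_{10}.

1st diffs: 13, 41, 87, 151.
2nd diffs: 28, 46, 64.
3rd diffs: 18, 18 (constant).
Newton forward-difference form: t_m = 5 + 13·C(m-1,1) + 28·C(m-1,2) + 18·C(m-1,3).
At m = 10: m-1 = 9, so t_{10} = 5 + 117 + 1008 + 1512 = 2642.

2642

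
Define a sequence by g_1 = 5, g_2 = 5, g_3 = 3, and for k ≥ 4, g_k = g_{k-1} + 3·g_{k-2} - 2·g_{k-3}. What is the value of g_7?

Applying the relation repeatedly:
g_4 = 8, g_5 = 7, g_6 = 25, g_7 = 30.

30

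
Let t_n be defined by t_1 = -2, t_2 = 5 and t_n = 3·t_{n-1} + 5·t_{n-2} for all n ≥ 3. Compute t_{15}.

251760605

Iterate the recurrence:
t_3 = 5  t_4 = 40  t_5 = 145  …  t_{12} = 3416215  t_{13} = 14322670  t_{14} = 60049085  t_{15} = 251760605.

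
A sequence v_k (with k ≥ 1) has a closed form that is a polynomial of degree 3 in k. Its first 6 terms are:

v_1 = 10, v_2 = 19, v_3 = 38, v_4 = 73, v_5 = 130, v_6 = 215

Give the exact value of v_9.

1st diffs: 9, 19, 35, 57, 85.
2nd diffs: 10, 16, 22, 28.
3rd diffs: 6, 6, 6 (constant).
So v_k = k^3 - k^2 + 5k + 5.
Evaluating at k = 9 gives v_9 = 698.

698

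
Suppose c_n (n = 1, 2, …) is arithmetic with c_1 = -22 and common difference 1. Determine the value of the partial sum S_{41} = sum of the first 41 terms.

c_n = -22 + (n - 1)·1.
c_{41} = 18; S = 41·(-22 + 18)/2 = -82.

-82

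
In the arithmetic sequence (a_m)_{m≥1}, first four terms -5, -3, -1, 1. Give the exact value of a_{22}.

Common difference d = 2.
a_m = -5 + (m - 1)·2.
a_{22} = -5 + 21·2 = 37.

37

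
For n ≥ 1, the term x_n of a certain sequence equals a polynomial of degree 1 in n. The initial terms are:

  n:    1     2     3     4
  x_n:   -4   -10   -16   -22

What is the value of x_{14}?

-82

1st diffs: -6, -6, -6 (constant).
So x_n = -6n + 2.
Evaluating at n = 14 gives x_{14} = -82.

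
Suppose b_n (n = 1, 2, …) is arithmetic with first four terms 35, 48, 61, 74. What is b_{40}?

542

Common difference d = 13.
b_n = 35 + (n - 1)·13.
b_{40} = 35 + 39·13 = 542.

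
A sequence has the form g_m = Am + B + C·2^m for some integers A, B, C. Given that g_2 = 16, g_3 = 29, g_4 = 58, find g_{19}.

Plug in m = 2, 3, 4: 2A + B + 4C = 16; 3A + B + 8C = 29; 4A + B + 16C = 58.
Subtracting the first from the second: A + 4C = 13.
Subtracting the second from the third: A + 8C = 29.
Solving: C = 4, A = -3, then B = 6.
So g_m = -3·m + 6 + 4·2^m; at m=19 this is 2097101.

2097101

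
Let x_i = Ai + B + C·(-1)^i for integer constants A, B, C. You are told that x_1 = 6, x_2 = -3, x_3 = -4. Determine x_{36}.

The three given values yield: A + B - C = 6; 2A + B + C = -3; 3A + B - C = -4.
Subtracting the first from the second: A + 2C = -9.
Subtracting the second from the third: A - 2C = -1.
Solving: C = -2, A = -5, then B = 9.
Hence x_{36} = -5·36 + 9 + (-2)·1 = -173.

-173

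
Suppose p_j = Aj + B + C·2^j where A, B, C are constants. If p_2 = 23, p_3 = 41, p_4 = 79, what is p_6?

Plug in j = 2, 3, 4: 2A + B + 4C = 23; 3A + B + 8C = 41; 4A + B + 16C = 79.
Subtracting the first from the second: A + 4C = 18.
Subtracting the second from the third: A + 8C = 38.
Solving: C = 5, A = -2, then B = 7.
Hence p_6 = -2·6 + 7 + 5·64 = 315.

315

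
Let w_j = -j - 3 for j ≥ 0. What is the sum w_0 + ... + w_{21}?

-297

Over j = 0..21: Σj = 231.
Total = (-1)·231 + (-3)·22 = -297.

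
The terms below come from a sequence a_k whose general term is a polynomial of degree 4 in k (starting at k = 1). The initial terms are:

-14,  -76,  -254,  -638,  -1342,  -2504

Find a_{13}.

-40094

1st diffs: -62, -178, -384, -704, -1162.
2nd diffs: -116, -206, -320, -458.
3rd diffs: -90, -114, -138.
4th diffs: -24, -24 (constant).
Newton forward-difference form: a_k = -14 + (-62)·C(k-1,1) + (-116)·C(k-1,2) + (-90)·C(k-1,3) + (-24)·C(k-1,4).
At k = 13: k-1 = 12, so a_{13} = -14 - 744 - 7656 - 19800 - 11880 = -40094.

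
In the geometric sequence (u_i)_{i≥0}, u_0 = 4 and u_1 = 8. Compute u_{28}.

Common ratio r = 2.
u_i = 4·2^(i-0).
u_{28} = 4·2^28 = 1073741824.

1073741824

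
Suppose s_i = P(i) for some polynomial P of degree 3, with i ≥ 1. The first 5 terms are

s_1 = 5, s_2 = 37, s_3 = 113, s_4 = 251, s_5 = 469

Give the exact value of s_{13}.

7253

1st diffs: 32, 76, 138, 218.
2nd diffs: 44, 62, 80.
3rd diffs: 18, 18 (constant).
So s_i = 3i^3 + 4i^2 - i - 1.
Evaluating at i = 13 gives s_{13} = 7253.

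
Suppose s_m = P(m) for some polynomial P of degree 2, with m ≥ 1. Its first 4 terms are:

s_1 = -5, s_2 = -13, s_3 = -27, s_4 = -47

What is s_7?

1st diffs: -8, -14, -20.
2nd diffs: -6, -6 (constant).
Newton forward-difference form: s_m = -5 + (-8)·C(m-1,1) + (-6)·C(m-1,2).
At m = 7: m-1 = 6, so s_7 = -5 - 48 - 90 = -143.

-143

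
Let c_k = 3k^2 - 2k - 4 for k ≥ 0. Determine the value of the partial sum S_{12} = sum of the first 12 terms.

1338

Over k = 0..11: Σk = 66, Σk² = 506.
Total = (3)·506 + (-2)·66 + (-4)·12 = 1338.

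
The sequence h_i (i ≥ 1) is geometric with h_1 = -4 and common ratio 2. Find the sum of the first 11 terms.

h_i = (-4)·2^(i-1).
S = (-4)·(2^11 - 1)/(2 - 1) = (-4)·(2048 - 1)/(1) = -8188.

-8188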